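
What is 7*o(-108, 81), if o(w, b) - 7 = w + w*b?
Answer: -61943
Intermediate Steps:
o(w, b) = 7 + w + b*w (o(w, b) = 7 + (w + w*b) = 7 + (w + b*w) = 7 + w + b*w)
7*o(-108, 81) = 7*(7 - 108 + 81*(-108)) = 7*(7 - 108 - 8748) = 7*(-8849) = -61943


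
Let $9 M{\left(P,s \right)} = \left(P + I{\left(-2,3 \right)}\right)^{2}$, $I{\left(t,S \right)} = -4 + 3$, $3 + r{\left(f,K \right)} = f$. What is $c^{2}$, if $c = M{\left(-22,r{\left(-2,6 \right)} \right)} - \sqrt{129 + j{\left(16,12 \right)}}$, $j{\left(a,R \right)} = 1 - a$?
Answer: $\frac{289075}{81} - \frac{1058 \sqrt{114}}{9} \approx 2313.7$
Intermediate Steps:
$r{\left(f,K \right)} = -3 + f$
$I{\left(t,S \right)} = -1$
$M{\left(P,s \right)} = \frac{\left(-1 + P\right)^{2}}{9}$ ($M{\left(P,s \right)} = \frac{\left(P - 1\right)^{2}}{9} = \frac{\left(-1 + P\right)^{2}}{9}$)
$c = \frac{529}{9} - \sqrt{114}$ ($c = \frac{\left(-1 - 22\right)^{2}}{9} - \sqrt{129 + \left(1 - 16\right)} = \frac{\left(-23\right)^{2}}{9} - \sqrt{129 + \left(1 - 16\right)} = \frac{1}{9} \cdot 529 - \sqrt{129 - 15} = \frac{529}{9} - \sqrt{114} \approx 48.101$)
$c^{2} = \left(\frac{529}{9} - \sqrt{114}\right)^{2}$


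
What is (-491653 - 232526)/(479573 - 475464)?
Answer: -724179/4109 ≈ -176.24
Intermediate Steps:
(-491653 - 232526)/(479573 - 475464) = -724179/4109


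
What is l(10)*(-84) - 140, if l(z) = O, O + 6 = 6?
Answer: -140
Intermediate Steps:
O = 0 (O = -6 + 6 = 0)
l(z) = 0
l(10)*(-84) - 140 = 0*(-84) - 140 = 0 - 140 = -140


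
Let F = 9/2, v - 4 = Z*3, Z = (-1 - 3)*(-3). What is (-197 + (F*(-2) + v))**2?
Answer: 27556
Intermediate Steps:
Z = 12 (Z = -4*(-3) = 12)
v = 40 (v = 4 + 12*3 = 4 + 36 = 40)
F = 9/2 (F = 9*(1/2) = 9/2 ≈ 4.5000)
(-197 + (F*(-2) + v))**2 = (-197 + ((9/2)*(-2) + 40))**2 = (-197 + (-9 + 40))**2 = (-197 + 31)**2 = (-166)**2 = 27556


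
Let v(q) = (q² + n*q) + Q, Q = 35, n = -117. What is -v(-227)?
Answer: -78123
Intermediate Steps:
v(q) = 35 + q² - 117*q (v(q) = (q² - 117*q) + 35 = 35 + q² - 117*q)
-v(-227) = -(35 + (-227)² - 117*(-227)) = -(35 + 51529 + 26559) = -1*78123 = -78123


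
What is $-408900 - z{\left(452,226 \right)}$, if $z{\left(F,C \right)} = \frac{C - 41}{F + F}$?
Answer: $- \frac{369645785}{904} \approx -4.089 \cdot 10^{5}$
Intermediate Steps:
$z{\left(F,C \right)} = \frac{-41 + C}{2 F}$
$-408900 - z{\left(452,226 \right)} = -408900 - \frac{-41 + 226}{2 \cdot 452} = -408900 - \frac{1}{2} \cdot \frac{1}{452} \cdot 185 = -408900 - \frac{185}{904} = - \frac{369645785}{904}$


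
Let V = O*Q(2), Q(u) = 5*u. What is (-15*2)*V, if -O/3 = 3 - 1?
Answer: 1800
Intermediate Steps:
O = -6 (O = -3*(3 - 1) = -3*2 = -6)
V = -60 (V = -30*2 = -6*10 = -60)
(-15*2)*V = -15*2*(-60) = -3*10*(-60) = -30*(-60) = 1800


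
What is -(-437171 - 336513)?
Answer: 773684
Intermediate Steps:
-(-437171 - 336513) = -1*(-773684) = 773684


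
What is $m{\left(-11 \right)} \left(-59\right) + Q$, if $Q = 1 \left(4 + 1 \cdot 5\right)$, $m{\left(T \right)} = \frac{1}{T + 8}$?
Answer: $\frac{86}{3} \approx 28.667$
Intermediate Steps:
$m{\left(T \right)} = \frac{1}{8 + T}$
$Q = 9$ ($Q = 1 \left(4 + 5\right) = 1 \cdot 9 = 9$)
$m{\left(-11 \right)} \left(-59\right) + Q = \frac{1}{8 - 11} \left(-59\right) + 9 = \frac{1}{-3} \left(-59\right) + 9 = \left(- \frac{1}{3}\right) \left(-59\right) + 9 = \frac{59}{3} + 9 = \frac{86}{3}$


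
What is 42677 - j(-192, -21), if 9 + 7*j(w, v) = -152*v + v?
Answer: 295577/7 ≈ 42225.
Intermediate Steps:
j(w, v) = -9/7 - 151*v/7 (j(w, v) = -9/7 + (-152*v + v)/7 = -9/7 + (-151*v)/7 = -9/7 - 151*v/7)
42677 - j(-192, -21) = 42677 - (-9/7 - 151/7*(-21)) = 42677 - (-9/7 + 453) = 42677 - 1*3162/7 = 42677 - 3162/7 = 295577/7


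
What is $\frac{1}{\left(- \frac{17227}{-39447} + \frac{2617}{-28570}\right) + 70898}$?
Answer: $\frac{1127000790}{79902490952011} \approx 1.4105 \cdot 10^{-5}$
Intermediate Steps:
$\frac{1}{\left(- \frac{17227}{-39447} + \frac{2617}{-28570}\right) + 70898} = \frac{1}{\left(\left(-17227\right) \left(- \frac{1}{39447}\right) + 2617 \left(- \frac{1}{28570}\right)\right) + 70898} = \frac{1}{\left(\frac{17227}{39447} - \frac{2617}{28570}\right) + 70898} = \frac{1}{\frac{388942591}{1127000790} + 70898} = \frac{1}{\frac{79902490952011}{1127000790}} = \frac{1127000790}{79902490952011}$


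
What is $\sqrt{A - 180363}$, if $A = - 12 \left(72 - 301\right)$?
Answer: $3 i \sqrt{19735} \approx 421.44 i$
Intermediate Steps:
$A = 2748$ ($A = \left(-12\right) \left(-229\right) = 2748$)
$\sqrt{A - 180363} = \sqrt{2748 - 180363} = \sqrt{-177615} = 3 i \sqrt{19735}$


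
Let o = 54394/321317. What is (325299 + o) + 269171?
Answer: 191013371384/321317 ≈ 5.9447e+5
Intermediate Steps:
o = 54394/321317 (o = 54394*(1/321317) = 54394/321317 ≈ 0.16928)
(325299 + o) + 269171 = (325299 + 54394/321317) + 269171 = 104524153177/321317 + 269171 = 191013371384/321317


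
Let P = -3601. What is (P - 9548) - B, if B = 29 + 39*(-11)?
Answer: -12749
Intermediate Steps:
B = -400 (B = 29 - 429 = -400)
(P - 9548) - B = (-3601 - 9548) - 1*(-400) = -13149 + 400 = -12749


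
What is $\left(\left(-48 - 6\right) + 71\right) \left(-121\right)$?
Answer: $-2057$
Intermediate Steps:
$\left(\left(-48 - 6\right) + 71\right) \left(-121\right) = \left(-54 + 71\right) \left(-121\right) = 17 \left(-121\right) = -2057$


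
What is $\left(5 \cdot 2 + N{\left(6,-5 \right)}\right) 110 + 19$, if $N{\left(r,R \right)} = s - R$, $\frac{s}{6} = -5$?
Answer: $-1631$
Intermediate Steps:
$s = -30$ ($s = 6 \left(-5\right) = -30$)
$N{\left(r,R \right)} = -30 - R$
$\left(5 \cdot 2 + N{\left(6,-5 \right)}\right) 110 + 19 = \left(5 \cdot 2 - 25\right) 110 + 19 = \left(10 + \left(-30 + 5\right)\right) 110 + 19 = \left(10 - 25\right) 110 + 19 = \left(-15\right) 110 + 19 = -1650 + 19 = -1631$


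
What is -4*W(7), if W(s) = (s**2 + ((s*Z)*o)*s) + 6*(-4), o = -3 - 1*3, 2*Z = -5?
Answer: -3040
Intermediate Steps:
Z = -5/2 (Z = (1/2)*(-5) = -5/2 ≈ -2.5000)
o = -6 (o = -3 - 3 = -6)
W(s) = -24 + 16*s**2 (W(s) = (s**2 + ((s*(-5/2))*(-6))*s) + 6*(-4) = (s**2 + (-5*s/2*(-6))*s) - 24 = (s**2 + (15*s)*s) - 24 = (s**2 + 15*s**2) - 24 = 16*s**2 - 24 = -24 + 16*s**2)
-4*W(7) = -4*(-24 + 16*7**2) = -4*(-24 + 16*49) = -4*(-24 + 784) = -4*760 = -3040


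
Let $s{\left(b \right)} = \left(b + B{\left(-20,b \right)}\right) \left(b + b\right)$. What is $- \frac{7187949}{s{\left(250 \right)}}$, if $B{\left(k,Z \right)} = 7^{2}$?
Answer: $- \frac{7187949}{149500} \approx -48.08$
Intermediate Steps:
$B{\left(k,Z \right)} = 49$
$s{\left(b \right)} = 2 b \left(49 + b\right)$ ($s{\left(b \right)} = \left(b + 49\right) \left(b + b\right) = \left(49 + b\right) 2 b = 2 b \left(49 + b\right)$)
$- \frac{7187949}{s{\left(250 \right)}} = - \frac{7187949}{2 \cdot 250 \left(49 + 250\right)} = - \frac{7187949}{2 \cdot 250 \cdot 299} = - \frac{7187949}{149500}$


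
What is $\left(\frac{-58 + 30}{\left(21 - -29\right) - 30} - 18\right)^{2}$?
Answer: $\frac{9409}{25} \approx 376.36$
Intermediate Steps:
$\left(\frac{-58 + 30}{\left(21 - -29\right) - 30} - 18\right)^{2} = \left(- \frac{28}{\left(21 + 29\right) - 30} - 18\right)^{2} = \left(- \frac{28}{50 - 30} - 18\right)^{2} = \left(- \frac{28}{20} - 18\right)^{2} = \left(\left(-28\right) \frac{1}{20} - 18\right)^{2} = \left(- \frac{7}{5} - 18\right)^{2} = \left(- \frac{97}{5}\right)^{2} = \frac{9409}{25}$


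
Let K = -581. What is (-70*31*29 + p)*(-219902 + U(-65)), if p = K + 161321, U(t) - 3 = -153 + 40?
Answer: -21519373720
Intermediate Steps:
U(t) = -110 (U(t) = 3 + (-153 + 40) = 3 - 113 = -110)
p = 160740 (p = -581 + 161321 = 160740)
(-70*31*29 + p)*(-219902 + U(-65)) = (-70*31*29 + 160740)*(-219902 - 110) = (-2170*29 + 160740)*(-220012) = (-62930 + 160740)*(-220012) = 97810*(-220012) = -21519373720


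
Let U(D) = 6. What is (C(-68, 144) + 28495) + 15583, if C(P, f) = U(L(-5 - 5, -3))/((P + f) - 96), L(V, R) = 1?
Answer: 440777/10 ≈ 44078.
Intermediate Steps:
C(P, f) = 6/(-96 + P + f) (C(P, f) = 6/((P + f) - 96) = 6/(-96 + P + f))
(C(-68, 144) + 28495) + 15583 = (6/(-96 - 68 + 144) + 28495) + 15583 = (6/(-20) + 28495) + 15583 = (6*(-1/20) + 28495) + 15583 = (-3/10 + 28495) + 15583 = 284947/10 + 15583 = 440777/10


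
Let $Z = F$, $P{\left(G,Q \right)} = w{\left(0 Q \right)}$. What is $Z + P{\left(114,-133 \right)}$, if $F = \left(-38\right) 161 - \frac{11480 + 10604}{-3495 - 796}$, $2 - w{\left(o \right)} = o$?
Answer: $- \frac{26221672}{4291} \approx -6110.9$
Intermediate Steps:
$w{\left(o \right)} = 2 - o$
$P{\left(G,Q \right)} = 2$ ($P{\left(G,Q \right)} = 2 - 0 Q = 2 - 0 = 2 + 0 = 2$)
$F = - \frac{26230254}{4291}$ ($F = -6118 - \frac{22084}{-4291} = -6118 - 22084 \left(- \frac{1}{4291}\right) = -6118 - - \frac{22084}{4291} = -6118 + \frac{22084}{4291} = - \frac{26230254}{4291} \approx -6112.9$)
$Z = - \frac{26230254}{4291} \approx -6112.9$
$Z + P{\left(114,-133 \right)} = - \frac{26230254}{4291} + 2 = - \frac{26221672}{4291}$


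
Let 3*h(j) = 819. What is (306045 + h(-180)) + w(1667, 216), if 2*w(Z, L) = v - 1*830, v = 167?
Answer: 611973/2 ≈ 3.0599e+5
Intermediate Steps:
w(Z, L) = -663/2 (w(Z, L) = (167 - 1*830)/2 = (167 - 830)/2 = (1/2)*(-663) = -663/2)
h(j) = 273 (h(j) = (1/3)*819 = 273)
(306045 + h(-180)) + w(1667, 216) = (306045 + 273) - 663/2 = 306318 - 663/2 = 611973/2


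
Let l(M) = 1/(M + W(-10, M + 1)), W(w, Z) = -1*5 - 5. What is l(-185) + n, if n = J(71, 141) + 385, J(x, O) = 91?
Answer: 92819/195 ≈ 475.99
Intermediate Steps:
W(w, Z) = -10 (W(w, Z) = -5 - 5 = -10)
l(M) = 1/(-10 + M) (l(M) = 1/(M - 10) = 1/(-10 + M))
n = 476 (n = 91 + 385 = 476)
l(-185) + n = 1/(-10 - 185) + 476 = 1/(-195) + 476 = -1/195 + 476 = 92819/195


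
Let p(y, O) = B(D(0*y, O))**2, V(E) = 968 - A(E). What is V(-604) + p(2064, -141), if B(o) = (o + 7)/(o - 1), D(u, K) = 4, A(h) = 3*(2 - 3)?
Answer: 8860/9 ≈ 984.44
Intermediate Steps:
A(h) = -3 (A(h) = 3*(-1) = -3)
B(o) = (7 + o)/(-1 + o)
V(E) = 971 (V(E) = 968 - 1*(-3) = 968 + 3 = 971)
p(y, O) = 121/9 (p(y, O) = ((7 + 4)/(-1 + 4))**2 = (11/3)**2 = 121/9)
V(-604) + p(2064, -141) = 971 + 121/9 = 8860/9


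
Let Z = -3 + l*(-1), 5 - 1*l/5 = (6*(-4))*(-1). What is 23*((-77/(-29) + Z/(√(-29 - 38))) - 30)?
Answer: -18239/29 - 2116*I*√67/67 ≈ -628.93 - 258.51*I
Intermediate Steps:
l = -95 (l = 25 - 5*6*(-4)*(-1) = 25 - (-120)*(-1) = 25 - 5*24 = 25 - 120 = -95)
Z = 92 (Z = -3 - 95*(-1) = -3 + 95 = 92)
23*((-77/(-29) + Z/(√(-29 - 38))) - 30) = 23*((-77/(-29) + 92/(√(-29 - 38))) - 30) = 23*((-77*(-1/29) + 92/(√(-67))) - 30) = 23*((77/29 + 92/((I*√67))) - 30) = 23*((77/29 + 92*(-I*√67/67)) - 30) = 23*((77/29 - 92*I*√67/67) - 30) = 23*(-793/29 - 92*I*√67/67) = -18239/29 - 2116*I*√67/67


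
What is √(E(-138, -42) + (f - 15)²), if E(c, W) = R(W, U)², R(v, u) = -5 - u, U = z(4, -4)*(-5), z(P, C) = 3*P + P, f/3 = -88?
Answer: 3*√9274 ≈ 288.90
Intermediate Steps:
f = -264 (f = 3*(-88) = -264)
z(P, C) = 4*P
U = -80 (U = (4*4)*(-5) = 16*(-5) = -80)
E(c, W) = 5625 (E(c, W) = (-5 - 1*(-80))² = (-5 + 80)² = 75² = 5625)
√(E(-138, -42) + (f - 15)²) = √(5625 + (-264 - 15)²) = √(5625 + (-279)²) = √(5625 + 77841) = √83466 = 3*√9274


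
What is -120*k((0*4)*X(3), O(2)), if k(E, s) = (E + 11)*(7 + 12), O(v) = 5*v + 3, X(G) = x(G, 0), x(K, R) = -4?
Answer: -25080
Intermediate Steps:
X(G) = -4
O(v) = 3 + 5*v
k(E, s) = 209 + 19*E (k(E, s) = (11 + E)*19 = 209 + 19*E)
-120*k((0*4)*X(3), O(2)) = -120*(209 + 19*((0*4)*(-4))) = -120*(209 + 19*(0*(-4))) = -120*(209 + 19*0) = -120*(209 + 0) = -120*209 = -25080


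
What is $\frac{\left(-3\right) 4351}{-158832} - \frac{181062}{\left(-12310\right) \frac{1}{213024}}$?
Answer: $\frac{1021039665770741}{325870320} \approx 3.1333 \cdot 10^{6}$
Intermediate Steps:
$\frac{\left(-3\right) 4351}{-158832} - \frac{181062}{\left(-12310\right) \frac{1}{213024}} = \left(-13053\right) \left(- \frac{1}{158832}\right) - \frac{181062}{\left(-12310\right) \frac{1}{213024}} = \frac{4351}{52944} - \frac{181062}{- \frac{6155}{106512}} = \frac{4351}{52944} - - \frac{19285275744}{6155} = \frac{4351}{52944} + \frac{19285275744}{6155} = \frac{1021039665770741}{325870320}$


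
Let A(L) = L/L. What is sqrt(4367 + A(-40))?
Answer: 4*sqrt(273) ≈ 66.091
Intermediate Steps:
A(L) = 1
sqrt(4367 + A(-40)) = sqrt(4367 + 1) = sqrt(4368) = 4*sqrt(273)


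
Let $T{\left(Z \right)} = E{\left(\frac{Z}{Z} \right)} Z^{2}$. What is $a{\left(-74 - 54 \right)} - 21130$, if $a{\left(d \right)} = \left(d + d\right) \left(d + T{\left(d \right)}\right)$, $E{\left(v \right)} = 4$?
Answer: $-16765578$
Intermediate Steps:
$T{\left(Z \right)} = 4 Z^{2}$
$a{\left(d \right)} = 2 d \left(d + 4 d^{2}\right)$ ($a{\left(d \right)} = \left(d + d\right) \left(d + 4 d^{2}\right) = 2 d \left(d + 4 d^{2}\right)$)
$a{\left(-74 - 54 \right)} - 21130 = \left(-74 - 54\right)^{2} \left(2 + 8 \left(-74 - 54\right)\right) - 21130 = \left(-128\right)^{2} \left(2 + 8 \left(-128\right)\right) - 21130 = 16384 \left(2 - 1024\right) - 21130 = 16384 \left(-1022\right) - 21130 = -16744448 - 21130 = -16765578$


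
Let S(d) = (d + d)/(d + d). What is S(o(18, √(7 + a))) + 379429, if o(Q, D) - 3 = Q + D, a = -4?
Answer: 379430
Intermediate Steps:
o(Q, D) = 3 + D + Q (o(Q, D) = 3 + (Q + D) = 3 + (D + Q) = 3 + D + Q)
S(d) = 1 (S(d) = (2*d)/((2*d)) = (2*d)*(1/(2*d)) = 1)
S(o(18, √(7 + a))) + 379429 = 1 + 379429 = 379430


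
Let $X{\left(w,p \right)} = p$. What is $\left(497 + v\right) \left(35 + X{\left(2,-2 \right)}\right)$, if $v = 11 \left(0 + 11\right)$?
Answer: $20394$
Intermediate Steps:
$v = 121$ ($v = 11 \cdot 11 = 121$)
$\left(497 + v\right) \left(35 + X{\left(2,-2 \right)}\right) = \left(497 + 121\right) \left(35 - 2\right) = 618 \cdot 33 = 20394$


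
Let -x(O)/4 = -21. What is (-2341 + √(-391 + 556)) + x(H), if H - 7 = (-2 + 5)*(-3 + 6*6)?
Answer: -2257 + √165 ≈ -2244.2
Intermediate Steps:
H = 106 (H = 7 + (-2 + 5)*(-3 + 6*6) = 7 + 3*(-3 + 36) = 7 + 3*33 = 7 + 99 = 106)
x(O) = 84 (x(O) = -4*(-21) = 84)
(-2341 + √(-391 + 556)) + x(H) = (-2341 + √(-391 + 556)) + 84 = (-2341 + √165) + 84 = -2257 + √165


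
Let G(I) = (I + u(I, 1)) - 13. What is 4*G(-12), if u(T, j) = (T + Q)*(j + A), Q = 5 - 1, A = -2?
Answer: -68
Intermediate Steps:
Q = 4
u(T, j) = (-2 + j)*(4 + T) (u(T, j) = (T + 4)*(j - 2) = (4 + T)*(-2 + j) = (-2 + j)*(4 + T))
G(I) = -17 (G(I) = (I + (-8 - 2*I + 4*1 + I*1)) - 13 = (I + (-8 - 2*I + 4 + I)) - 13 = (I + (-4 - I)) - 13 = -4 - 13 = -17)
4*G(-12) = 4*(-17) = -68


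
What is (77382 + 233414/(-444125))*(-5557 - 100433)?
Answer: -728512669428528/88825 ≈ -8.2017e+9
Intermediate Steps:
(77382 + 233414/(-444125))*(-5557 - 100433) = (77382 + 233414*(-1/444125))*(-105990) = (77382 - 233414/444125)*(-105990) = (34367047336/444125)*(-105990) = -728512669428528/88825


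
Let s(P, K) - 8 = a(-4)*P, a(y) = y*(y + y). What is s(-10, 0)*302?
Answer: -94224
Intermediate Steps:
a(y) = 2*y² (a(y) = y*(2*y) = 2*y²)
s(P, K) = 8 + 32*P (s(P, K) = 8 + (2*(-4)²)*P = 8 + (2*16)*P = 8 + 32*P)
s(-10, 0)*302 = (8 + 32*(-10))*302 = (8 - 320)*302 = -312*302 = -94224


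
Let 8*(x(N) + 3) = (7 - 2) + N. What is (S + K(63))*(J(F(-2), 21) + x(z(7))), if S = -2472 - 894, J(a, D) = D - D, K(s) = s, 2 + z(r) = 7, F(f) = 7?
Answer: 23121/4 ≈ 5780.3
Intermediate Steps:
z(r) = 5 (z(r) = -2 + 7 = 5)
x(N) = -19/8 + N/8 (x(N) = -3 + ((7 - 2) + N)/8 = -3 + (5 + N)/8 = -3 + (5/8 + N/8) = -19/8 + N/8)
J(a, D) = 0
S = -3366
(S + K(63))*(J(F(-2), 21) + x(z(7))) = (-3366 + 63)*(0 + (-19/8 + (⅛)*5)) = -3303*(0 + (-19/8 + 5/8)) = -3303*(0 - 7/4) = -3303*(-7/4) = 23121/4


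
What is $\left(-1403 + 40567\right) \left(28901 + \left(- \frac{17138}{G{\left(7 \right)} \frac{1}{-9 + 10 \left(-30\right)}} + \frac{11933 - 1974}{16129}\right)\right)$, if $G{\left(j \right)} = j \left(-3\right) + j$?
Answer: $- \frac{1544770152724252}{112903} \approx -1.3682 \cdot 10^{10}$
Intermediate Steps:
$G{\left(j \right)} = - 2 j$ ($G{\left(j \right)} = - 3 j + j = - 2 j$)
$\left(-1403 + 40567\right) \left(28901 + \left(- \frac{17138}{G{\left(7 \right)} \frac{1}{-9 + 10 \left(-30\right)}} + \frac{11933 - 1974}{16129}\right)\right) = \left(-1403 + 40567\right) \left(28901 + \left(- \frac{17138}{\left(-2\right) 7 \frac{1}{-9 + 10 \left(-30\right)}} + \frac{11933 - 1974}{16129}\right)\right) = 39164 \left(28901 + \left(- \frac{17138}{\left(-14\right) \frac{1}{-9 - 300}} + 9959 \cdot \frac{1}{16129}\right)\right) = 39164 \left(28901 + \left(- \frac{17138}{\left(-14\right) \frac{1}{-309}} + \frac{9959}{16129}\right)\right) = 39164 \left(28901 + \left(- \frac{17138}{\left(-14\right) \left(- \frac{1}{309}\right)} + \frac{9959}{16129}\right)\right) = 39164 \left(28901 + \left(- \frac{17138}{\frac{14}{309}} + \frac{9959}{16129}\right)\right) = 39164 \left(28901 + \left(\left(-17138\right) \frac{309}{14} + \frac{9959}{16129}\right)\right) = 39164 \left(28901 + \left(- \frac{2647821}{7} + \frac{9959}{16129}\right)\right) = 39164 \left(28901 - \frac{42706635196}{112903}\right) = 39164 \left(- \frac{39443625593}{112903}\right) = - \frac{1544770152724252}{112903}$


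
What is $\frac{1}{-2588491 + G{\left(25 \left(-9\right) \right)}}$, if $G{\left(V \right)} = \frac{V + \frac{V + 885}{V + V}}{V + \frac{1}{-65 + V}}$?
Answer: $- \frac{195753}{506704681697} \approx -3.8633 \cdot 10^{-7}$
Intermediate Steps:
$G{\left(V \right)} = \frac{V + \frac{885 + V}{2 V}}{V + \frac{1}{-65 + V}}$
$\frac{1}{-2588491 + G{\left(25 \left(-9\right) \right)}} = \frac{1}{-2588491 + \frac{-57525 - 129 \left(25 \left(-9\right)\right)^{2} + 2 \left(25 \left(-9\right)\right)^{3} + 820 \cdot 25 \left(-9\right)}{2 \cdot 25 \left(-9\right) \left(1 + \left(25 \left(-9\right)\right)^{2} - 65 \cdot 25 \left(-9\right)\right)}} = \frac{1}{-2588491 + \frac{-57525 - 129 \left(-225\right)^{2} + 2 \left(-225\right)^{3} + 820 \left(-225\right)}{2 \left(-225\right) \left(1 + \left(-225\right)^{2} - -14625\right)}} = \frac{1}{-2588491 + \frac{1}{2} \left(- \frac{1}{225}\right) \frac{1}{1 + 50625 + 14625} \left(-57525 - 6530625 + 2 \left(-11390625\right) - 184500\right)} = \frac{1}{-2588491 + \frac{1}{2} \left(- \frac{1}{225}\right) \frac{1}{65251} \left(-57525 - 6530625 - 22781250 - 184500\right)} = \frac{1}{-2588491 + \frac{1}{2} \left(- \frac{1}{225}\right) \frac{1}{65251} \left(-29553900\right)} = \frac{1}{-2588491 + \frac{197026}{195753}} = \frac{1}{- \frac{506704681697}{195753}} = - \frac{195753}{506704681697}$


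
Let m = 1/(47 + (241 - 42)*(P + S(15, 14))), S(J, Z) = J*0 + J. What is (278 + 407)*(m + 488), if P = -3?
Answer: 162794497/487 ≈ 3.3428e+5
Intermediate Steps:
S(J, Z) = J (S(J, Z) = 0 + J = J)
m = 1/2435 (m = 1/(47 + (241 - 42)*(-3 + 15)) = 1/(47 + 199*12) = 1/(47 + 2388) = 1/2435 ≈ 0.00041068)
(278 + 407)*(m + 488) = (278 + 407)*(1/2435 + 488) = 685*(1188281/2435) = 162794497/487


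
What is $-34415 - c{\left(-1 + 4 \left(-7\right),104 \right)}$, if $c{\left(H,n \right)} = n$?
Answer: $-34519$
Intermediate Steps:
$-34415 - c{\left(-1 + 4 \left(-7\right),104 \right)} = -34415 - 104 = -34519$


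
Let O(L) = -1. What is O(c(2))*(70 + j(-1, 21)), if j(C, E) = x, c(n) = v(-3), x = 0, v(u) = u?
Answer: -70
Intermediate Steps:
c(n) = -3
j(C, E) = 0
O(c(2))*(70 + j(-1, 21)) = -(70 + 0) = -1*70 = -70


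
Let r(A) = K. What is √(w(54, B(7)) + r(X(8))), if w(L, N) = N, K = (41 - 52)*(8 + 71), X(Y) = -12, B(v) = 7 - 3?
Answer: I*√865 ≈ 29.411*I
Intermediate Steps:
B(v) = 4
K = -869 (K = -11*79 = -869)
r(A) = -869
√(w(54, B(7)) + r(X(8))) = √(4 - 869) = √(-865) = I*√865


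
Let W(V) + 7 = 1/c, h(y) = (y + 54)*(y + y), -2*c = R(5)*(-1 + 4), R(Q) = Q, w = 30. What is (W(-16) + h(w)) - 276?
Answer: 71353/15 ≈ 4756.9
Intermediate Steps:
c = -15/2 (c = -5*(-1 + 4)/2 = -5*3/2 = -1/2*15 = -15/2 ≈ -7.5000)
h(y) = 2*y*(54 + y) (h(y) = (54 + y)*(2*y) = 2*y*(54 + y))
W(V) = -107/15 (W(V) = -7 + 1/(-15/2) = -7 - 2/15 = -107/15)
(W(-16) + h(w)) - 276 = (-107/15 + 2*30*(54 + 30)) - 276 = (-107/15 + 2*30*84) - 276 = (-107/15 + 5040) - 276 = 75493/15 - 276 = 71353/15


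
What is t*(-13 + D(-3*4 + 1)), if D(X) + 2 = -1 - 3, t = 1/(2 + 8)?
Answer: -19/10 ≈ -1.9000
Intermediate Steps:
t = 1/10 ≈ 0.10000
D(X) = -6 (D(X) = -2 + (-1 - 3) = -2 - 4 = -6)
t*(-13 + D(-3*4 + 1)) = (-13 - 6)/10 = (1/10)*(-19) = -19/10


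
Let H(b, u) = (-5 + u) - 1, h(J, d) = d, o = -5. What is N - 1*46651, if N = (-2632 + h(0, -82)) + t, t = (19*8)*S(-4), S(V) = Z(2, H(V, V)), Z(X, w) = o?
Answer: -50125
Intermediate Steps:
H(b, u) = -6 + u
Z(X, w) = -5
S(V) = -5
t = -760 (t = (19*8)*(-5) = 152*(-5) = -760)
N = -3474 (N = (-2632 - 82) - 760 = -2714 - 760 = -3474)
N - 1*46651 = -3474 - 1*46651 = -3474 - 46651 = -50125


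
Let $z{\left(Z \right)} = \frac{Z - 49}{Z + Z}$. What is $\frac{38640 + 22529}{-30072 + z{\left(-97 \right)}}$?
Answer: $- \frac{5933393}{2916911} \approx -2.0341$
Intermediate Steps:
$z{\left(Z \right)} = \frac{-49 + Z}{2 Z}$
$\frac{38640 + 22529}{-30072 + z{\left(-97 \right)}} = \frac{38640 + 22529}{-30072 + \frac{-49 - 97}{2 \left(-97\right)}} = \frac{61169}{-30072 + \frac{1}{2} \left(- \frac{1}{97}\right) \left(-146\right)} = \frac{61169}{-30072 + \frac{73}{97}} = \frac{61169}{- \frac{2916911}{97}} = 61169 \left(- \frac{97}{2916911}\right) = - \frac{5933393}{2916911}$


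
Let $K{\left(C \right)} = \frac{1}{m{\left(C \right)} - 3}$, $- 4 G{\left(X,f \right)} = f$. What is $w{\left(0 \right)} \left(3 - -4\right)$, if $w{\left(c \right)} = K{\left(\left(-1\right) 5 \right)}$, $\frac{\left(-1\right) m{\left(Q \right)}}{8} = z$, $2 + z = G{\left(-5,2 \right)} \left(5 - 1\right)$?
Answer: $\frac{7}{29} \approx 0.24138$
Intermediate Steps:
$G{\left(X,f \right)} = - \frac{f}{4}$
$z = -4$ ($z = -2 + \left(- \frac{1}{4}\right) 2 \left(5 - 1\right) = -2 - 2 = -4$)
$m{\left(Q \right)} = 32$ ($m{\left(Q \right)} = \left(-8\right) \left(-4\right) = 32$)
$K{\left(C \right)} = \frac{1}{29}$ ($K{\left(C \right)} = \frac{1}{32 - 3} = \frac{1}{29}$)
$w{\left(c \right)} = \frac{1}{29}$
$w{\left(0 \right)} \left(3 - -4\right) = \frac{3 - -4}{29} = \frac{3 + 4}{29} = \frac{1}{29} \cdot 7 = \frac{7}{29}$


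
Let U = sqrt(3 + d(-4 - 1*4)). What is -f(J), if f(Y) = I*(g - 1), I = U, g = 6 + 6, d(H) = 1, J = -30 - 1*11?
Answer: -22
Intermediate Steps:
J = -41 (J = -30 - 11 = -41)
g = 12
U = 2 (U = sqrt(3 + 1) = sqrt(4) = 2)
I = 2
f(Y) = 22 (f(Y) = 2*(12 - 1) = 2*11 = 22)
-f(J) = -1*22 = -22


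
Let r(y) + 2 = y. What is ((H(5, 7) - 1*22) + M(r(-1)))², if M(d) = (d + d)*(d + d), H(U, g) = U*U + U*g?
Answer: 5476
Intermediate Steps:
r(y) = -2 + y
H(U, g) = U² + U*g
M(d) = 4*d² (M(d) = (2*d)*(2*d) = 4*d²)
((H(5, 7) - 1*22) + M(r(-1)))² = ((5*(5 + 7) - 1*22) + 4*(-2 - 1)²)² = ((5*12 - 22) + 4*(-3)²)² = ((60 - 22) + 4*9)² = (38 + 36)² = 74² = 5476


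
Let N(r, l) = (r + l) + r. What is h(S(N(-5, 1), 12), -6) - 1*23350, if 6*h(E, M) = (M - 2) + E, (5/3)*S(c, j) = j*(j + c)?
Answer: -350216/15 ≈ -23348.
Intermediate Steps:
N(r, l) = l + 2*r (N(r, l) = (l + r) + r = l + 2*r)
S(c, j) = 3*j*(c + j)/5 (S(c, j) = 3*(j*(j + c))/5 = 3*(j*(c + j))/5 = 3*j*(c + j)/5)
h(E, M) = -⅓ + E/6 + M/6 (h(E, M) = ((M - 2) + E)/6 = ((-2 + M) + E)/6 = (-2 + E + M)/6 = -⅓ + E/6 + M/6)
h(S(N(-5, 1), 12), -6) - 1*23350 = (-⅓ + ((⅗)*12*((1 + 2*(-5)) + 12))/6 + (⅙)*(-6)) - 1*23350 = (-⅓ + ((⅗)*12*((1 - 10) + 12))/6 - 1) - 23350 = (-⅓ + ((⅗)*12*(-9 + 12))/6 - 1) - 23350 = (-⅓ + ((⅗)*12*3)/6 - 1) - 23350 = (-⅓ + (⅙)*(108/5) - 1) - 23350 = (-⅓ + 18/5 - 1) - 23350 = 34/15 - 23350 = -350216/15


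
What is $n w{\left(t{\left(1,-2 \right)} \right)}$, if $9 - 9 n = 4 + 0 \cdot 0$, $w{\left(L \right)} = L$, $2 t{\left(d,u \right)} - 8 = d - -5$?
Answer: $\frac{35}{9} \approx 3.8889$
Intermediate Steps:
$t{\left(d,u \right)} = \frac{13}{2} + \frac{d}{2}$ ($t{\left(d,u \right)} = 4 + \frac{d - -5}{2} = 4 + \frac{d + 5}{2} = 4 + \frac{5 + d}{2} = 4 + \left(\frac{5}{2} + \frac{d}{2}\right) = \frac{13}{2} + \frac{d}{2}$)
$n = \frac{5}{9}$ ($n = 1 - \frac{4 + 0 \cdot 0}{9} = 1 - \frac{4 + 0}{9} = 1 - \frac{4}{9} = \frac{5}{9} \approx 0.55556$)
$n w{\left(t{\left(1,-2 \right)} \right)} = \frac{5 \left(\frac{13}{2} + \frac{1}{2} \cdot 1\right)}{9} = \frac{5 \left(\frac{13}{2} + \frac{1}{2}\right)}{9} = \frac{5}{9} \cdot 7 = \frac{35}{9}$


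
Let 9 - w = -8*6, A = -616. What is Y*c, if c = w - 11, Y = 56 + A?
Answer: -25760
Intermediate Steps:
w = 57 (w = 9 - (-8)*6 = 9 - 1*(-48) = 9 + 48 = 57)
Y = -560 (Y = 56 - 616 = -560)
c = 46 (c = 57 - 11 = 46)
Y*c = -560*46 = -25760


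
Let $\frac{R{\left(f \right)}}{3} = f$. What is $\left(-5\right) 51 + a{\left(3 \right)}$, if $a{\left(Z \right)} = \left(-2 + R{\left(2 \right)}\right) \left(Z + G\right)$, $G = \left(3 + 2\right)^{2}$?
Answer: $-143$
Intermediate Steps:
$R{\left(f \right)} = 3 f$
$G = 25$ ($G = 5^{2} = 25$)
$a{\left(Z \right)} = 100 + 4 Z$ ($a{\left(Z \right)} = \left(-2 + 3 \cdot 2\right) \left(Z + 25\right) = \left(-2 + 6\right) \left(25 + Z\right) = 4 \left(25 + Z\right) = 100 + 4 Z$)
$\left(-5\right) 51 + a{\left(3 \right)} = \left(-5\right) 51 + \left(100 + 4 \cdot 3\right) = -255 + \left(100 + 12\right) = -255 + 112 = -143$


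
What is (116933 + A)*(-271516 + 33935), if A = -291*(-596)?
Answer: -68986157389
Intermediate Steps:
A = 173436
(116933 + A)*(-271516 + 33935) = (116933 + 173436)*(-271516 + 33935) = 290369*(-237581) = -68986157389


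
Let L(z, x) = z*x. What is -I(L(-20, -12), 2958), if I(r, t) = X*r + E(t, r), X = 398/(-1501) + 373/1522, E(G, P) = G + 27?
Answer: -3404143125/1142261 ≈ -2980.2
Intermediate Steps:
E(G, P) = 27 + G
L(z, x) = x*z
X = -45883/2284522 (X = 398*(-1/1501) + 373*(1/1522) = -398/1501 + 373/1522 = -45883/2284522 ≈ -0.020084)
I(r, t) = 27 + t - 45883*r/2284522 (I(r, t) = -45883*r/2284522 + (27 + t) = 27 + t - 45883*r/2284522)
-I(L(-20, -12), 2958) = -(27 + 2958 - (-275298)*(-20)/1142261) = -(27 + 2958 - 45883/2284522*240) = -(27 + 2958 - 5505960/1142261) = -1*3404143125/1142261 = -3404143125/1142261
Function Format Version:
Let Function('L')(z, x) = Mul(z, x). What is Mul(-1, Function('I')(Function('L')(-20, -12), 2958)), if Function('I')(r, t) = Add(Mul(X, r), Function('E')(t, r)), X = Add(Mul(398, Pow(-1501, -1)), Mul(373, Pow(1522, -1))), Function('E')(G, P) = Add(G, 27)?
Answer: Rational(-3404143125, 1142261) ≈ -2980.2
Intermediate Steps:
Function('E')(G, P) = Add(27, G)
Function('L')(z, x) = Mul(x, z)
X = Rational(-45883, 2284522) (X = Add(Mul(398, Rational(-1, 1501)), Mul(373, Rational(1, 1522))) = Add(Rational(-398, 1501), Rational(373, 1522)) = Rational(-45883, 2284522) ≈ -0.020084)
Function('I')(r, t) = Add(27, t, Mul(Rational(-45883, 2284522), r)) (Function('I')(r, t) = Add(Mul(Rational(-45883, 2284522), r), Add(27, t)) = Add(27, t, Mul(Rational(-45883, 2284522), r)))
Mul(-1, Function('I')(Function('L')(-20, -12), 2958)) = Mul(-1, Add(27, 2958, Mul(Rational(-45883, 2284522), Mul(-12, -20)))) = Mul(-1, Add(27, 2958, Mul(Rational(-45883, 2284522), 240))) = Mul(-1, Add(27, 2958, Rational(-5505960, 1142261))) = Mul(-1, Rational(3404143125, 1142261)) = Rational(-3404143125, 1142261)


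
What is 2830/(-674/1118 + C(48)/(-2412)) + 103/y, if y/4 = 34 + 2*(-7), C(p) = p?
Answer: -25430870381/5597840 ≈ -4543.0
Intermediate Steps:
y = 80 (y = 4*(34 + 2*(-7)) = 4*(34 - 14) = 4*20 = 80)
2830/(-674/1118 + C(48)/(-2412)) + 103/y = 2830/(-674/1118 + 48/(-2412)) + 103/80 = 2830/(-674*1/1118 + 48*(-1/2412)) + 103*(1/80) = 2830/(-337/559 - 4/201) + 103/80 = 2830/(-69973/112359) + 103/80 = 2830*(-112359/69973) + 103/80 = -317975970/69973 + 103/80 = -25430870381/5597840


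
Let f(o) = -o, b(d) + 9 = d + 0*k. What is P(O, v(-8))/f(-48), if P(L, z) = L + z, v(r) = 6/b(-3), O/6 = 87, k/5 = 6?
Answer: 1043/96 ≈ 10.865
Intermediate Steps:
k = 30 (k = 5*6 = 30)
O = 522 (O = 6*87 = 522)
b(d) = -9 + d (b(d) = -9 + (d + 0*30) = -9 + (d + 0) = -9 + d)
v(r) = -1/2 (v(r) = 6/(-9 - 3) = 6/(-12) = 6*(-1/12) = -1/2)
P(O, v(-8))/f(-48) = (522 - 1/2)/((-1*(-48))) = (1043/2)/48 = (1043/2)*(1/48) = 1043/96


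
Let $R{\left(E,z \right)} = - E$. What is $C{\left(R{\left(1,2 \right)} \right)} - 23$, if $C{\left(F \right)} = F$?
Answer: $-24$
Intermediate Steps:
$C{\left(R{\left(1,2 \right)} \right)} - 23 = \left(-1\right) 1 - 23 = -1 - 23 = -24$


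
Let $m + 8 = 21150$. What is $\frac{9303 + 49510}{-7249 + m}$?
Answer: $\frac{58813}{13893} \approx 4.2333$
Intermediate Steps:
$m = 21142$ ($m = -8 + 21150 = 21142$)
$\frac{9303 + 49510}{-7249 + m} = \frac{9303 + 49510}{-7249 + 21142} = \frac{58813}{13893}$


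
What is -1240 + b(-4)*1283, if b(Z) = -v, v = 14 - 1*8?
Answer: -8938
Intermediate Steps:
v = 6 (v = 14 - 8 = 6)
b(Z) = -6 (b(Z) = -1*6 = -6)
-1240 + b(-4)*1283 = -1240 - 6*1283 = -1240 - 7698 = -8938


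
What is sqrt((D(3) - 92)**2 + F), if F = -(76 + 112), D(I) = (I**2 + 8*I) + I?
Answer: 2*sqrt(737) ≈ 54.295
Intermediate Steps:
D(I) = I**2 + 9*I
F = -188 (F = -1*188 = -188)
sqrt((D(3) - 92)**2 + F) = sqrt((3*(9 + 3) - 92)**2 - 188) = sqrt((3*12 - 92)**2 - 188) = sqrt((36 - 92)**2 - 188) = sqrt((-56)**2 - 188) = sqrt(3136 - 188) = sqrt(2948) = 2*sqrt(737)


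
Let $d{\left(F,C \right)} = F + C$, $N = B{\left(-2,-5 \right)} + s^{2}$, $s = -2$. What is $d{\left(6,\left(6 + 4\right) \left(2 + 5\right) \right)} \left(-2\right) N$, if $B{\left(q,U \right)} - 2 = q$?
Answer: $-608$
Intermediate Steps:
$B{\left(q,U \right)} = 2 + q$
$N = 4$ ($N = \left(2 - 2\right) + \left(-2\right)^{2} = 0 + 4 = 4$)
$d{\left(F,C \right)} = C + F$
$d{\left(6,\left(6 + 4\right) \left(2 + 5\right) \right)} \left(-2\right) N = \left(\left(6 + 4\right) \left(2 + 5\right) + 6\right) \left(-2\right) 4 = \left(10 \cdot 7 + 6\right) \left(-2\right) 4 = \left(70 + 6\right) \left(-2\right) 4 = 76 \left(-2\right) 4 = \left(-152\right) 4 = -608$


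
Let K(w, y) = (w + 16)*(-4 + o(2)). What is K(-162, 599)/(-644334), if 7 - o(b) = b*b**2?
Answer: -365/322167 ≈ -0.0011330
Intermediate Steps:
o(b) = 7 - b**3 (o(b) = 7 - b*b**2 = 7 - b**3)
K(w, y) = -80 - 5*w (K(w, y) = (w + 16)*(-4 + (7 - 1*2**3)) = (16 + w)*(-4 + (7 - 1*8)) = (16 + w)*(-4 + (7 - 8)) = (16 + w)*(-4 - 1) = (16 + w)*(-5) = -80 - 5*w)
K(-162, 599)/(-644334) = (-80 - 5*(-162))/(-644334) = (-80 + 810)*(-1/644334) = 730*(-1/644334) = -365/322167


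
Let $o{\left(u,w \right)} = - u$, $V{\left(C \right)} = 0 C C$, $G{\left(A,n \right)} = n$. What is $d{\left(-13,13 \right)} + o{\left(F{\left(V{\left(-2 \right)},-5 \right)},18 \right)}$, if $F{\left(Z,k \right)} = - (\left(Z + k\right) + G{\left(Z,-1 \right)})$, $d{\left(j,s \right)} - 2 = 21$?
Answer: $17$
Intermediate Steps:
$d{\left(j,s \right)} = 23$ ($d{\left(j,s \right)} = 2 + 21 = 23$)
$V{\left(C \right)} = 0$ ($V{\left(C \right)} = 0 C = 0$)
$F{\left(Z,k \right)} = 1 - Z - k$ ($F{\left(Z,k \right)} = - (\left(Z + k\right) - 1) = - (-1 + Z + k) = 1 - Z - k$)
$d{\left(-13,13 \right)} + o{\left(F{\left(V{\left(-2 \right)},-5 \right)},18 \right)} = 23 - \left(1 - 0 - -5\right) = 23 - \left(1 + 0 + 5\right) = 23 - 6 = 17$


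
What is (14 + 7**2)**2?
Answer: 3969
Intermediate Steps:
(14 + 7**2)**2 = (14 + 49)**2 = 63**2 = 3969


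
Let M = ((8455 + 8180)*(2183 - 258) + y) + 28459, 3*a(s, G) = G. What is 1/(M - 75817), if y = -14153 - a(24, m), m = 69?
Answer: 1/31960841 ≈ 3.1288e-8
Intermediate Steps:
a(s, G) = G/3
y = -14176 (y = -14153 - 69/3 = -14153 - 1*23 = -14153 - 23 = -14176)
M = 32036658 (M = ((8455 + 8180)*(2183 - 258) - 14176) + 28459 = (16635*1925 - 14176) + 28459 = (32022375 - 14176) + 28459 = 32008199 + 28459 = 32036658)
1/(M - 75817) = 1/(32036658 - 75817) = 1/31960841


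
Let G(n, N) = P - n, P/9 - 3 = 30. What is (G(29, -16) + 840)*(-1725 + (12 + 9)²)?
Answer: -1422672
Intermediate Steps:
P = 297 (P = 27 + 9*30 = 27 + 270 = 297)
G(n, N) = 297 - n
(G(29, -16) + 840)*(-1725 + (12 + 9)²) = ((297 - 1*29) + 840)*(-1725 + (12 + 9)²) = ((297 - 29) + 840)*(-1725 + 21²) = (268 + 840)*(-1725 + 441) = 1108*(-1284) = -1422672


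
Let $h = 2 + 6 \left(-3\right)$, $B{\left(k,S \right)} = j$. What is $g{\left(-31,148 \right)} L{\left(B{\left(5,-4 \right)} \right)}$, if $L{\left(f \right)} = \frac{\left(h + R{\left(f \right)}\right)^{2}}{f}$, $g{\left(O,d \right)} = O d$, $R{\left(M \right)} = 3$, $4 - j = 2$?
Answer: $-387686$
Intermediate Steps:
$j = 2$ ($j = 4 - 2 = 2$)
$B{\left(k,S \right)} = 2$
$h = -16$ ($h = 2 - 18 = -16$)
$L{\left(f \right)} = \frac{169}{f}$ ($L{\left(f \right)} = \frac{\left(-16 + 3\right)^{2}}{f} = \frac{\left(-13\right)^{2}}{f} = \frac{169}{f}$)
$g{\left(-31,148 \right)} L{\left(B{\left(5,-4 \right)} \right)} = \left(-31\right) 148 \cdot \frac{169}{2} = - 4588 \cdot 169 \cdot \frac{1}{2} = \left(-4588\right) \frac{169}{2} = -387686$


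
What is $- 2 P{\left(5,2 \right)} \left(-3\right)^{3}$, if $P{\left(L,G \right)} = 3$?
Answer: $162$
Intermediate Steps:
$- 2 P{\left(5,2 \right)} \left(-3\right)^{3} = \left(-2\right) 3 \left(-3\right)^{3} = \left(-6\right) \left(-27\right) = 162$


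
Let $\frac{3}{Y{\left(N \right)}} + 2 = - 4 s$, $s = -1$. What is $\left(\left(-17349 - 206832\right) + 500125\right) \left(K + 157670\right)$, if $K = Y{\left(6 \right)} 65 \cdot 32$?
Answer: $44369035760$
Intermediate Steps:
$Y{\left(N \right)} = \frac{3}{2}$ ($Y{\left(N \right)} = \frac{3}{-2 - -4} = \frac{3}{-2 + 4} = \frac{3}{2}$)
$K = 3120$ ($K = \frac{3}{2} \cdot 65 \cdot 32 = \frac{195}{2} \cdot 32 = 3120$)
$\left(\left(-17349 - 206832\right) + 500125\right) \left(K + 157670\right) = \left(\left(-17349 - 206832\right) + 500125\right) \left(3120 + 157670\right) = \left(\left(-17349 - 206832\right) + 500125\right) 160790 = \left(-224181 + 500125\right) 160790 = 275944 \cdot 160790 = 44369035760$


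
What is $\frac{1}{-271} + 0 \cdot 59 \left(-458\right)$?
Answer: $- \frac{1}{271} \approx -0.00369$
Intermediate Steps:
$\frac{1}{-271} + 0 \cdot 59 \left(-458\right) = - \frac{1}{271} + 0 \left(-458\right) = - \frac{1}{271} + 0 = - \frac{1}{271}$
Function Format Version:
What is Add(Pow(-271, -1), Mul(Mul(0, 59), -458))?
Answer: Rational(-1, 271) ≈ -0.0036900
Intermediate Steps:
Add(Pow(-271, -1), Mul(Mul(0, 59), -458)) = Add(Rational(-1, 271), Mul(0, -458)) = Add(Rational(-1, 271), 0) = Rational(-1, 271)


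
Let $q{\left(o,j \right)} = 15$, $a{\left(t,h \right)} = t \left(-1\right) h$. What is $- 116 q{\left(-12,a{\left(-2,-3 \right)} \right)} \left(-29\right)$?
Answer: $50460$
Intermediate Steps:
$a{\left(t,h \right)} = - h t$ ($a{\left(t,h \right)} = - t h = - h t$)
$- 116 q{\left(-12,a{\left(-2,-3 \right)} \right)} \left(-29\right) = \left(-116\right) 15 \left(-29\right) = \left(-1740\right) \left(-29\right) = 50460$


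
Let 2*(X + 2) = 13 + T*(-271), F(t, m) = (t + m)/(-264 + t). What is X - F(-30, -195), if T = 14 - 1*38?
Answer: 159531/49 ≈ 3255.7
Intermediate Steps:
F(t, m) = (m + t)/(-264 + t)
T = -24 (T = 14 - 38 = -24)
X = 6513/2 (X = -2 + (13 - 24*(-271))/2 = -2 + (13 + 6504)/2 = -2 + (1/2)*6517 = -2 + 6517/2 = 6513/2 ≈ 3256.5)
X - F(-30, -195) = 6513/2 - (-195 - 30)/(-264 - 30) = 6513/2 - (-225)/(-294) = 6513/2 - (-1)*(-225)/294 = 6513/2 - 1*75/98 = 6513/2 - 75/98 = 159531/49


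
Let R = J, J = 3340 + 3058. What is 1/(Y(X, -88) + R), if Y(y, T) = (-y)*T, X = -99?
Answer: -1/2314 ≈ -0.00043215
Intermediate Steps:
J = 6398
Y(y, T) = -T*y
R = 6398
1/(Y(X, -88) + R) = 1/(-1*(-88)*(-99) + 6398) = 1/(-8712 + 6398) = 1/(-2314) = -1/2314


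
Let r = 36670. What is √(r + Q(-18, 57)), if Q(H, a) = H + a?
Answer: √36709 ≈ 191.60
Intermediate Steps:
√(r + Q(-18, 57)) = √(36670 + (-18 + 57)) = √(36670 + 39) = √36709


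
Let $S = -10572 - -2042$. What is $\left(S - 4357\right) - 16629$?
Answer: $-29516$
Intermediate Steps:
$S = -8530$ ($S = -10572 + 2042 = -8530$)
$\left(S - 4357\right) - 16629 = \left(-8530 - 4357\right) - 16629 = -12887 - 16629 = -29516$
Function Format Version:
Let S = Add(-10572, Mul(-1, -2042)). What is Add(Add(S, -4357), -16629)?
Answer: -29516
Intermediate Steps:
S = -8530 (S = Add(-10572, 2042) = -8530)
Add(Add(S, -4357), -16629) = Add(Add(-8530, -4357), -16629) = Add(-12887, -16629) = -29516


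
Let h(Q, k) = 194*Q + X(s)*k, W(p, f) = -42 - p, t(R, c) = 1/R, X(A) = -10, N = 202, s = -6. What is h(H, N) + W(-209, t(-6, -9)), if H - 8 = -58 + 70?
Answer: 2027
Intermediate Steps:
H = 20 (H = 8 + (-58 + 70) = 8 + 12 = 20)
h(Q, k) = -10*k + 194*Q (h(Q, k) = 194*Q - 10*k = -10*k + 194*Q)
h(H, N) + W(-209, t(-6, -9)) = (-10*202 + 194*20) + (-42 - 1*(-209)) = (-2020 + 3880) + (-42 + 209) = 1860 + 167 = 2027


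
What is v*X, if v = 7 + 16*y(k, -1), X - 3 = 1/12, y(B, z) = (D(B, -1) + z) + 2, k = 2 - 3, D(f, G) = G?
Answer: 259/12 ≈ 21.583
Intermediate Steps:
k = -1
y(B, z) = 1 + z (y(B, z) = (-1 + z) + 2 = 1 + z)
X = 37/12 (X = 3 + 1/12 = 37/12 ≈ 3.0833)
v = 7 (v = 7 + 16*(1 - 1) = 7 + 16*0 = 7 + 0 = 7)
v*X = 7*(37/12) = 259/12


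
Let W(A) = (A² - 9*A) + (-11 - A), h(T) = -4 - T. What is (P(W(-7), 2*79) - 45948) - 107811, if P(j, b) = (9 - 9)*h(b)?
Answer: -153759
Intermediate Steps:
W(A) = -11 + A² - 10*A
P(j, b) = 0 (P(j, b) = (9 - 9)*(-4 - b) = 0*(-4 - b) = 0)
(P(W(-7), 2*79) - 45948) - 107811 = (0 - 45948) - 107811 = -45948 - 107811 = -153759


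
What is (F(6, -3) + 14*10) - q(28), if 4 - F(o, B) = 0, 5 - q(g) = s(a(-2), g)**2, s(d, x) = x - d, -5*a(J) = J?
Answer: 22519/25 ≈ 900.76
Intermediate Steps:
a(J) = -J/5
q(g) = 5 - (-2/5 + g)**2 (q(g) = 5 - (g - (-1)*(-2)/5)**2 = 5 - (g - 1*2/5)**2 = 5 - (g - 2/5)**2 = 5 - (-2/5 + g)**2)
F(o, B) = 4 (F(o, B) = 4 - 1*0 = 4 + 0 = 4)
(F(6, -3) + 14*10) - q(28) = (4 + 14*10) - (5 - (-2 + 5*28)**2/25) = (4 + 140) - (5 - (-2 + 140)**2/25) = 144 - (5 - 1/25*138**2) = 144 - (5 - 1/25*19044) = 144 - (5 - 19044/25) = 144 - 1*(-18919/25) = 144 + 18919/25 = 22519/25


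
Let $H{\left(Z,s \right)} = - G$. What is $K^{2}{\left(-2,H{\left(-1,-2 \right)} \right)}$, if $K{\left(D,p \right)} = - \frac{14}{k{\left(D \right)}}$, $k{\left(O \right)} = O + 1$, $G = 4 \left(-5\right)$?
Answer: $196$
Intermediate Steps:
$G = -20$
$k{\left(O \right)} = 1 + O$
$H{\left(Z,s \right)} = 20$ ($H{\left(Z,s \right)} = \left(-1\right) \left(-20\right) = 20$)
$K{\left(D,p \right)} = - \frac{14}{1 + D}$
$K^{2}{\left(-2,H{\left(-1,-2 \right)} \right)} = \left(- \frac{14}{1 - 2}\right)^{2} = \left(- \frac{14}{-1}\right)^{2} = \left(\left(-14\right) \left(-1\right)\right)^{2} = 14^{2} = 196$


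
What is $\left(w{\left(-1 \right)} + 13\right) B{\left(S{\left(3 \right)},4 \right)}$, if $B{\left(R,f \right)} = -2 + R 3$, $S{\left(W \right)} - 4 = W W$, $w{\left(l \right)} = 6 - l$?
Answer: $740$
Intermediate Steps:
$S{\left(W \right)} = 4 + W^{2}$ ($S{\left(W \right)} = 4 + W W = 4 + W^{2}$)
$B{\left(R,f \right)} = -2 + 3 R$
$\left(w{\left(-1 \right)} + 13\right) B{\left(S{\left(3 \right)},4 \right)} = \left(\left(6 - -1\right) + 13\right) \left(-2 + 3 \left(4 + 3^{2}\right)\right) = \left(\left(6 + 1\right) + 13\right) \left(-2 + 3 \left(4 + 9\right)\right) = \left(7 + 13\right) \left(-2 + 3 \cdot 13\right) = 20 \left(-2 + 39\right) = 20 \cdot 37 = 740$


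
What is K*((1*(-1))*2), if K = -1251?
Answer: 2502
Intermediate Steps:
K*((1*(-1))*2) = -1251*1*(-1)*2 = -(-1251)*2 = -1251*(-2) = 2502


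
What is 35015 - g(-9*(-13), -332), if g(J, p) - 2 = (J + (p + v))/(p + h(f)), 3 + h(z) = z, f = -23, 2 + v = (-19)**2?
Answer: 6267399/179 ≈ 35013.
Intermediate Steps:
v = 359 (v = -2 + (-19)**2 = -2 + 361 = 359)
h(z) = -3 + z
g(J, p) = 2 + (359 + J + p)/(-26 + p) (g(J, p) = 2 + (J + (p + 359))/(p + (-3 - 23)) = 2 + (J + (359 + p))/(p - 26) = 2 + (359 + J + p)/(-26 + p))
35015 - g(-9*(-13), -332) = 35015 - (307 - 9*(-13) + 3*(-332))/(-26 - 332) = 35015 - (307 + 117 - 996)/(-358) = 35015 - (-1)*(-572)/358 = 35015 - 1*286/179 = 35015 - 286/179 = 6267399/179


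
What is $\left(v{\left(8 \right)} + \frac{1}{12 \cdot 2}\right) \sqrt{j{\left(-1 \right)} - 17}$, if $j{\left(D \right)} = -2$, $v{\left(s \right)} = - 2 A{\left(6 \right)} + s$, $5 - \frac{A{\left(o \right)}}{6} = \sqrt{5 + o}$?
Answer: $\frac{i \sqrt{19} \left(-1247 + 288 \sqrt{11}\right)}{24} \approx - 52.999 i$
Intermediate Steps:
$A{\left(o \right)} = 30 - 6 \sqrt{5 + o}$
$v{\left(s \right)} = -60 + s + 12 \sqrt{11}$ ($v{\left(s \right)} = - 2 \left(30 - 6 \sqrt{5 + 6}\right) + s = - 2 \left(30 - 6 \sqrt{11}\right) + s = \left(-60 + 12 \sqrt{11}\right) + s = -60 + s + 12 \sqrt{11}$)
$\left(v{\left(8 \right)} + \frac{1}{12 \cdot 2}\right) \sqrt{j{\left(-1 \right)} - 17} = \left(\left(-60 + 8 + 12 \sqrt{11}\right) + \frac{1}{12 \cdot 2}\right) \sqrt{-2 - 17} = \left(\left(-52 + 12 \sqrt{11}\right) + \frac{1}{24}\right) \sqrt{-19} = \left(\left(-52 + 12 \sqrt{11}\right) + \frac{1}{24}\right) i \sqrt{19} = \left(- \frac{1247}{24} + 12 \sqrt{11}\right) i \sqrt{19} = i \sqrt{19} \left(- \frac{1247}{24} + 12 \sqrt{11}\right)$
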